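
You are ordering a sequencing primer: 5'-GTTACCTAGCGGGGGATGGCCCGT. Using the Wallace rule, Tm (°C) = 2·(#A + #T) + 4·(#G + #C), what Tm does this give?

80°C

C=6, G=10, A=3, T=5
So N_AT = 8 and N_GC = 16.
Tm = 4·16 + 2·8 = 64 + 16 = 80°C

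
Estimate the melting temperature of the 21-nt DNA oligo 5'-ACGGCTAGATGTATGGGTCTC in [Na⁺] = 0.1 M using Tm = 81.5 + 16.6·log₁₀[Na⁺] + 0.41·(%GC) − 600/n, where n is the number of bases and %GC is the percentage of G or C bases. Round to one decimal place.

Length n = 21. Base counts: T=6, C=4, G=7, A=4
G+C = 11, so %GC = 11/21 × 100 = 52.381%
Salt term: 16.6 × (-1) = -16.6
GC term: 0.41 × 52.381 = 21.476; length term: −600/21 = −28.571
Tm = 81.5 + (-16.6) + 21.476 − 28.571 = 57.805 → 57.8°C

57.8°C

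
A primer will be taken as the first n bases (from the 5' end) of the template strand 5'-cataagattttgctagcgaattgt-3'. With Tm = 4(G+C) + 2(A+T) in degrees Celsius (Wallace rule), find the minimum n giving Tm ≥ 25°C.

First 10 bases: CATAAGATTT → Tm = 24°C (< 25°C)
First 11 bases: CATAAGATTTT → Tm = 26°C (≥ 25°C)
Since every base adds ≥2°C, Tm only increases with n, so the threshold is first crossed at n = 11.

n = 11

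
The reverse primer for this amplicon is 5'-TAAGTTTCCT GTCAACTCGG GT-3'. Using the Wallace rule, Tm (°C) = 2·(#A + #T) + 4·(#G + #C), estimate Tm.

G=5, C=5, A=4, T=8
AT pairs contribute 12, GC pairs contribute 10.
Tm = 4·10 + 2·12 = 40 + 24 = 64°C

64°C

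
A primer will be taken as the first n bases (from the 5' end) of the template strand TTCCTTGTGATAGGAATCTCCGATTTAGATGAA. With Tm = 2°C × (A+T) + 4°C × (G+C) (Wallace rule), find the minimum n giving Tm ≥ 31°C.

First 11 bases: TTCCTTGTGAT → Tm = 30°C (< 31°C)
First 12 bases: TTCCTTGTGATA → Tm = 32°C (≥ 31°C)
Each additional base adds 2°C (A/T) or 4°C (G/C), so Tm is non-decreasing in n; n = 12 is the first length to reach 31°C.

n = 12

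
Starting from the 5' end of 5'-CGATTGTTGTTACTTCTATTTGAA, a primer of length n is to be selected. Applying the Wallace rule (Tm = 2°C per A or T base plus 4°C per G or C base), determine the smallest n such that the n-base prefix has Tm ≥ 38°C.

n = 14

First 13 bases: CGATTGTTGTTAC → Tm = 36°C (< 38°C)
First 14 bases: CGATTGTTGTTACT → Tm = 38°C (≥ 38°C)
Since every base adds ≥2°C, Tm only increases with n, so the threshold is first crossed at n = 14.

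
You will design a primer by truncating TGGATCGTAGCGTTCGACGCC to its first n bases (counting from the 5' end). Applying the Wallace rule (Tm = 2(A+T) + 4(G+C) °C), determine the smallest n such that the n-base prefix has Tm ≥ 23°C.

First 7 bases: TGGATCG → Tm = 22°C (< 23°C)
First 8 bases: TGGATCGT → Tm = 24°C (≥ 23°C)
Since every base adds ≥2°C, Tm only increases with n, so the threshold is first crossed at n = 8.

n = 8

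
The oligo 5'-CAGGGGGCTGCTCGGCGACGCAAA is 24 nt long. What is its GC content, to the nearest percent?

A=5, G=10, C=7, T=2
G+C = 10 + 7 = 17 out of 24 bases
%GC = 17/24 × 100 = 70.83% ≈ 71%

71%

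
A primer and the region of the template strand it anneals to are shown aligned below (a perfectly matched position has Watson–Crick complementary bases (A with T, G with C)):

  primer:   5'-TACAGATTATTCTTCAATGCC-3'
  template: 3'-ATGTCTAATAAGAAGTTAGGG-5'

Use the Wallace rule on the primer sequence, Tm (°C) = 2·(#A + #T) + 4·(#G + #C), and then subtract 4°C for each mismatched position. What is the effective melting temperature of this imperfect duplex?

52°C

Primer base counts: A=6, T=8, G=2, C=5 → A+T=14, G+C=7
Perfect-match Tm = 2(14) + 4(7) = 28 + 28 = 56°C
Mismatches (positions where the bases are not complementary): 1 (at position 19)
Effective Tm = 56 − 1×4 = 56 − 4 = 52°C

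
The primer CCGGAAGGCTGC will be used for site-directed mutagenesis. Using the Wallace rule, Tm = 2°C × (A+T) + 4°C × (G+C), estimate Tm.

42°C

C=4, T=1, A=2, G=5
AT pairs contribute 3, GC pairs contribute 9.
Tm = 2×3 + 4×9 = 42°C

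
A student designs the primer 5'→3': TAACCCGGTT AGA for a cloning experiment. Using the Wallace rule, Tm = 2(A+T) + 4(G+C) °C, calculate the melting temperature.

Counting bases: A=4, C=3, T=3, G=3
AT pairs contribute 7, GC pairs contribute 6.
Tm = 2(7) + 4(6) = 14 + 24 = 38°C

38°C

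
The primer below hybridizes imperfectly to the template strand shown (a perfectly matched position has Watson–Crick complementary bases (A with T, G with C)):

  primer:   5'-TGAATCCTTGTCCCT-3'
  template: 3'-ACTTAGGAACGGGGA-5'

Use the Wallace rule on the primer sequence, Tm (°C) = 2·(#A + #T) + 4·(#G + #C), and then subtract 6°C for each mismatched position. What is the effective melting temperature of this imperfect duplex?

Primer base counts: A=2, T=6, G=2, C=5 → A+T=8, G+C=7
Perfect-match Tm = 2(8) + 4(7) = 16 + 28 = 44°C
Mismatches (positions where the bases are not complementary): 1 (at position 11)
Effective Tm = 44 − 1×6 = 44 − 6 = 38°C

38°C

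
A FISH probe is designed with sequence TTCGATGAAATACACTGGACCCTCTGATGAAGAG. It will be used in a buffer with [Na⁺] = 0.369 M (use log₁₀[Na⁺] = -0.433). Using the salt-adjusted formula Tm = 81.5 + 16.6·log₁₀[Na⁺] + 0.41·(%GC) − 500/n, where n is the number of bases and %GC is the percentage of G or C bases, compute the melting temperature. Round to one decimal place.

77.7°C

Length n = 34. Base counts: A=11, T=8, G=8, C=7
G+C = 15, so %GC = 15/34 × 100 = 44.118%
Salt term: 16.6 × (-0.433) = -7.188
GC term: 0.41 × 44.118 = 18.088; length term: −500/34 = −14.706
Tm = 81.5 + (-7.188) + 18.088 − 14.706 = 77.694 → 77.7°C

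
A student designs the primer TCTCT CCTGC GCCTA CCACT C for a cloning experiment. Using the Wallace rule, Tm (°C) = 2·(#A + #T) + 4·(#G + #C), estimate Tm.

68°C

A=2, T=6, G=2, C=11
A+T = 8, G+C = 13
Tm = 2(8) + 4(13) = 16 + 52 = 68°C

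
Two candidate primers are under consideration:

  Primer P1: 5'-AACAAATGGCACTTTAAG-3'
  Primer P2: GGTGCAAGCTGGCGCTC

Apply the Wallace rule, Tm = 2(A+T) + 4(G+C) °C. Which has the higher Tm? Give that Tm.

Primer P1: A+T=12, G+C=6 → Tm = 2(12)+4(6) = 48°C
Primer P2: A+T=5, G+C=12 → Tm = 2(5)+4(12) = 58°C
48°C vs 58°C → primer P2 is higher.

Primer P2, 58°C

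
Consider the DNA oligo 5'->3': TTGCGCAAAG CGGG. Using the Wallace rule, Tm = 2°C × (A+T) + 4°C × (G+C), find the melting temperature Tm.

Scanning the sequence gives C=3, A=3, T=2, G=6.
A+T = 5, G+C = 9
Tm = 4·9 + 2·5 = 36 + 10 = 46°C

46°C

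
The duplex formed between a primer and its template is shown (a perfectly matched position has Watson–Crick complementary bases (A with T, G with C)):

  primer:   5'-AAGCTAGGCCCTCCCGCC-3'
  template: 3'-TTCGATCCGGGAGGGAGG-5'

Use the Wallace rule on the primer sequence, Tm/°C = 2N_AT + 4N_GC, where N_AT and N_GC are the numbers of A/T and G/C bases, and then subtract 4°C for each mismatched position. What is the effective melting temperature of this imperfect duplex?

Primer base counts: A=3, T=2, G=4, C=9 → A+T=5, G+C=13
Perfect-match Tm = 2(5) + 4(13) = 10 + 52 = 62°C
Mismatches (positions where the bases are not complementary): 1 (at position 16)
Effective Tm = 62 − 1×4 = 62 − 4 = 58°C

58°C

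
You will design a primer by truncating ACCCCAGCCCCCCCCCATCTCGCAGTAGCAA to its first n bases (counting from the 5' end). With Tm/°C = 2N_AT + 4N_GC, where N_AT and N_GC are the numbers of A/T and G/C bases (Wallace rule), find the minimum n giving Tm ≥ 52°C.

n = 14

First 13 bases: ACCCCAGCCCCCC → Tm = 48°C (< 52°C)
First 14 bases: ACCCCAGCCCCCCC → Tm = 52°C (≥ 52°C)
Each additional base adds 2°C (A/T) or 4°C (G/C), so Tm is non-decreasing in n; n = 14 is the first length to reach 52°C.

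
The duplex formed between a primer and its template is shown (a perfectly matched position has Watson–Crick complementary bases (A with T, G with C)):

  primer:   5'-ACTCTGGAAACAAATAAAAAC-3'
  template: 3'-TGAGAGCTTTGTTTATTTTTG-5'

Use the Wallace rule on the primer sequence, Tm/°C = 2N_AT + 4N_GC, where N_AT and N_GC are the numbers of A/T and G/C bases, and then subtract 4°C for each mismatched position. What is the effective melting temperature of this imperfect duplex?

Primer base counts: A=12, T=3, G=2, C=4 → A+T=15, G+C=6
Perfect-match Tm = 2(15) + 4(6) = 30 + 24 = 54°C
Mismatches (positions where the bases are not complementary): 1 (at position 6)
Effective Tm = 54 − 1×4 = 54 − 4 = 50°C

50°C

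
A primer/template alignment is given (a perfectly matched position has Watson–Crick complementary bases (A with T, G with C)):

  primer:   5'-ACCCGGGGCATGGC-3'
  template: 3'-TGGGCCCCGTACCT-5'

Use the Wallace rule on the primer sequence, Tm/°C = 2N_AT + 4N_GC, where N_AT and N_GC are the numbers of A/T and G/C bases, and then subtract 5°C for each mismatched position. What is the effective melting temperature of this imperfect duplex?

45°C

Primer base counts: A=2, T=1, G=6, C=5 → A+T=3, G+C=11
Perfect-match Tm = 2(3) + 4(11) = 6 + 44 = 50°C
Mismatches (positions where the bases are not complementary): 1 (at position 14)
Effective Tm = 50 − 1×5 = 50 − 5 = 45°C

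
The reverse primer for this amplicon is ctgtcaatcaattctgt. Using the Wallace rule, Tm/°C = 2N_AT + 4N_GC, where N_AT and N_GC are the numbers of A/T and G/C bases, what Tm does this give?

Scanning the sequence gives G=2, A=4, T=7, C=4.
A+T = 11, G+C = 6
Tm = 4·6 + 2·11 = 24 + 22 = 46°C

46°C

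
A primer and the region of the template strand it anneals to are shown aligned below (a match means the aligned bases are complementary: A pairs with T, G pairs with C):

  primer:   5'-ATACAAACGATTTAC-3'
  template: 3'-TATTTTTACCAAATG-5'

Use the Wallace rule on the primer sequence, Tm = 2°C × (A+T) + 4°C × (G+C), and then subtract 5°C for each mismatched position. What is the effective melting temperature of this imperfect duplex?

Primer base counts: A=7, T=4, G=1, C=3 → A+T=11, G+C=4
Perfect-match Tm = 2(11) + 4(4) = 22 + 16 = 38°C
Mismatches (positions where the bases are not complementary): 3 (at positions 4, 8, 10)
Effective Tm = 38 − 3×5 = 38 − 15 = 23°C

23°C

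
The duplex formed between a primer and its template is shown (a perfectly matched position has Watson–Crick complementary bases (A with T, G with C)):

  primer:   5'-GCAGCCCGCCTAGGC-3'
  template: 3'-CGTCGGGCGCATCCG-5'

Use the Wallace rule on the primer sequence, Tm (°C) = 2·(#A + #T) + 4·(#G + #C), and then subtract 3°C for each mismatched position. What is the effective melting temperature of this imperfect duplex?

51°C

Primer base counts: A=2, T=1, G=5, C=7 → A+T=3, G+C=12
Perfect-match Tm = 2(3) + 4(12) = 6 + 48 = 54°C
Mismatches (positions where the bases are not complementary): 1 (at position 10)
Effective Tm = 54 − 1×3 = 54 − 3 = 51°C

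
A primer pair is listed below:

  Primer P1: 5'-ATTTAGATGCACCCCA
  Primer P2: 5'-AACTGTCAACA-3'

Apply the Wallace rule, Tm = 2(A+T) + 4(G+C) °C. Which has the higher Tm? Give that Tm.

Primer P1: A+T=9, G+C=7 → Tm = 2(9)+4(7) = 46°C
Primer P2: A+T=7, G+C=4 → Tm = 2(7)+4(4) = 30°C
46°C vs 30°C → primer P1 is higher.

Primer P1, 46°C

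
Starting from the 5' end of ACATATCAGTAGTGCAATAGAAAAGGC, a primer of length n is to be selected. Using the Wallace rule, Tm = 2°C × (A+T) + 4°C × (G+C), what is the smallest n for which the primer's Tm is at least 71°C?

n = 27

First 26 bases: ACATATCAGTAGTGCAATAGAAAAGG → Tm = 70°C (< 71°C)
First 27 bases: ACATATCAGTAGTGCAATAGAAAAGGC → Tm = 74°C (≥ 71°C)
Each additional base adds 2°C (A/T) or 4°C (G/C), so Tm is non-decreasing in n; n = 27 is the first length to reach 71°C.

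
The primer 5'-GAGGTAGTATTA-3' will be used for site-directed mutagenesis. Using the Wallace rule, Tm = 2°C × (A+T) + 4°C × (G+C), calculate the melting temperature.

32°C

Scanning the sequence gives C=0, G=4, A=4, T=4.
AT pairs contribute 8, GC pairs contribute 4.
Tm = 2×8 + 4×4 = 32°C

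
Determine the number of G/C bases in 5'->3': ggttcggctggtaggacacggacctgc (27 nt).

18

T=5, A=4, G=11, C=7
G+C = 11 + 7 = 18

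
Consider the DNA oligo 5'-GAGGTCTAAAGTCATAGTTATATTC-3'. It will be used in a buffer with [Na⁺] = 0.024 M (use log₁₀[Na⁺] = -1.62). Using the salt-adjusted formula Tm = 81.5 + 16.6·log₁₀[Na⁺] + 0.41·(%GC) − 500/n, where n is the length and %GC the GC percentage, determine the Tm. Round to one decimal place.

Length n = 25. Scanning the sequence gives T=9, C=3, G=5, A=8.
G+C = 8, so %GC = 8/25 × 100 = 32%
Salt term: 16.6 × (-1.62) = -26.892
GC term: 0.41 × 32 = 13.12; length term: −500/25 = −20
Tm = 81.5 + (-26.892) + 13.12 − 20 = 47.728 → 47.7°C

47.7°C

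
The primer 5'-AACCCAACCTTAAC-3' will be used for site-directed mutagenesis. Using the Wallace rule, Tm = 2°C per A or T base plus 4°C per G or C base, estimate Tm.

Counting bases: G=0, C=6, A=6, T=2
AT pairs contribute 8, GC pairs contribute 6.
Tm = 4·6 + 2·8 = 24 + 16 = 40°C

40°C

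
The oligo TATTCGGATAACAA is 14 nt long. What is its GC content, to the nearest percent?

29%

Scanning the sequence gives C=2, T=4, G=2, A=6.
G+C = 2 + 2 = 4 out of 14 bases
%GC = 4/14 × 100 = 28.57% ≈ 29%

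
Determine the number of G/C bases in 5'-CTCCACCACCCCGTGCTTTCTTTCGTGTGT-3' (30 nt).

17

Base counts: C=12, T=11, G=5, A=2
G+C = 5 + 12 = 17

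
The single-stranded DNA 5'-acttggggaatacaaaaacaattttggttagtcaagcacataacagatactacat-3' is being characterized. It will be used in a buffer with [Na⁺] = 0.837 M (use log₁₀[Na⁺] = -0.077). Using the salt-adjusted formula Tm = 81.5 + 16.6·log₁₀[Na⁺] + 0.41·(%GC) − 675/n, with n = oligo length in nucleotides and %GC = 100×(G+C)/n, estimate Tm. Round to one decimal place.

81.4°C

Length n = 55. Scanning the sequence gives C=9, T=14, G=9, A=23.
G+C = 18, so %GC = 18/55 × 100 = 32.727%
Salt term: 16.6 × (-0.077) = -1.278
GC term: 0.41 × 32.727 = 13.418; length term: −675/55 = −12.273
Tm = 81.5 + (-1.278) + 13.418 − 12.273 = 81.367 → 81.4°C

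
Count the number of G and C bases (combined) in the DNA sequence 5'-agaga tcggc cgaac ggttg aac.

13

Scanning the sequence gives C=5, A=7, G=8, T=3.
Total G or C: 8 + 5 = 13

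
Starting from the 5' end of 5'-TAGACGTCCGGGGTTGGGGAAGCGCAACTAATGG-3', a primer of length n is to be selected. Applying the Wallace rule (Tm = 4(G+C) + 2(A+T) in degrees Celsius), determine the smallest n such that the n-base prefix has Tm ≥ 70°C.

n = 22

First 21 bases: TAGACGTCCGGGGTTGGGGAA → Tm = 68°C (< 70°C)
First 22 bases: TAGACGTCCGGGGTTGGGGAAG → Tm = 72°C (≥ 70°C)
Each additional base adds 2°C (A/T) or 4°C (G/C), so Tm is non-decreasing in n; n = 22 is the first length to reach 70°C.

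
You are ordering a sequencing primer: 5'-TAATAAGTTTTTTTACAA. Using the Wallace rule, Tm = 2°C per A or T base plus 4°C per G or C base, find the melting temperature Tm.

Scanning the sequence gives A=7, T=9, C=1, G=1.
AT pairs contribute 16, GC pairs contribute 2.
Tm = 2×16 + 4×2 = 40°C

40°C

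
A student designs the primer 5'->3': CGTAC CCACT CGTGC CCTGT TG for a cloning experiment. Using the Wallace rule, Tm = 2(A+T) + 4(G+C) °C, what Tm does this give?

A=2, T=6, G=5, C=9
AT pairs contribute 8, GC pairs contribute 14.
Tm = 2(8) + 4(14) = 16 + 56 = 72°C

72°C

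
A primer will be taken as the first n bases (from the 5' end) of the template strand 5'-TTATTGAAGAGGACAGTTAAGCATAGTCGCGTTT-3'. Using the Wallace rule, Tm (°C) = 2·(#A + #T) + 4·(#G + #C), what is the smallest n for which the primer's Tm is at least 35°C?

First 13 bases: TTATTGAAGAGGA → Tm = 34°C (< 35°C)
First 14 bases: TTATTGAAGAGGAC → Tm = 38°C (≥ 35°C)
Since every base adds ≥2°C, Tm only increases with n, so the threshold is first crossed at n = 14.

n = 14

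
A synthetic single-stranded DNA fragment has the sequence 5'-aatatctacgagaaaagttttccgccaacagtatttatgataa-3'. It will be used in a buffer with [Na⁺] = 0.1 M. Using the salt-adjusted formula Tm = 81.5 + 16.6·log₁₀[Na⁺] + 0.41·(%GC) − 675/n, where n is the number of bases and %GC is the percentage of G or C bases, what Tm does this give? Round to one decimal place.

Length n = 43. Counting bases: T=13, C=7, G=6, A=17
G+C = 13, so %GC = 13/43 × 100 = 30.233%
Salt term: 16.6 × (-1) = -16.6
GC term: 0.41 × 30.233 = 12.396; length term: −675/43 = −15.698
Tm = 81.5 + (-16.6) + 12.396 − 15.698 = 61.598 → 61.6°C

61.6°C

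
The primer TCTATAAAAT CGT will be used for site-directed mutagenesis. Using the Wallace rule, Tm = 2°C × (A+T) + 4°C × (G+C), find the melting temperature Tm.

32°C

Scanning the sequence gives A=5, G=1, C=2, T=5.
So N_AT = 10 and N_GC = 3.
Tm = 2×10 + 4×3 = 32°C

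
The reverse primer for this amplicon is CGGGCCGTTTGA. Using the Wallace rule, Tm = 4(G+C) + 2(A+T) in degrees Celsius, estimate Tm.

40°C

T=3, G=5, C=3, A=1
So N_AT = 4 and N_GC = 8.
Tm = 2(4) + 4(8) = 8 + 32 = 40°C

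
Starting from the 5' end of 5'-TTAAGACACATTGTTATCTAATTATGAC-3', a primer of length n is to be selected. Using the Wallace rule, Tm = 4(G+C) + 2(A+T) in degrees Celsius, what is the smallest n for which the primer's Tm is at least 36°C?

n = 14

First 13 bases: TTAAGACACATTG → Tm = 34°C (< 36°C)
First 14 bases: TTAAGACACATTGT → Tm = 36°C (≥ 36°C)
Since every base adds ≥2°C, Tm only increases with n, so the threshold is first crossed at n = 14.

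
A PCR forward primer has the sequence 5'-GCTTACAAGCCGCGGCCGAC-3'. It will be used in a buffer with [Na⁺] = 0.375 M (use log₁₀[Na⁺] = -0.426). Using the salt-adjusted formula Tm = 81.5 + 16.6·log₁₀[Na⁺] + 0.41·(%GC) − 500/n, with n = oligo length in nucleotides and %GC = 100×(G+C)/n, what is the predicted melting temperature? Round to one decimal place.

Length n = 20. A=4, G=6, T=2, C=8
G+C = 14, so %GC = 14/20 × 100 = 70%
Salt term: 16.6 × (-0.426) = -7.072
GC term: 0.41 × 70 = 28.7; length term: −500/20 = −25
Tm = 81.5 + (-7.072) + 28.7 − 25 = 78.128 → 78.1°C

78.1°C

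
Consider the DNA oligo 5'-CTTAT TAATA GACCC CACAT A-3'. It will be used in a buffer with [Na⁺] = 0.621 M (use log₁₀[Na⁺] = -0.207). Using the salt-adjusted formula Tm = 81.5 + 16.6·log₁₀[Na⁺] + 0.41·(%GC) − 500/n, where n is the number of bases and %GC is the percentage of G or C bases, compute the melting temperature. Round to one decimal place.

67.9°C

Length n = 21. G=1, T=6, A=8, C=6
G+C = 7, so %GC = 7/21 × 100 = 33.333%
Salt term: 16.6 × (-0.207) = -3.436
GC term: 0.41 × 33.333 = 13.667; length term: −500/21 = −23.81
Tm = 81.5 + (-3.436) + 13.667 − 23.81 = 67.921 → 67.9°C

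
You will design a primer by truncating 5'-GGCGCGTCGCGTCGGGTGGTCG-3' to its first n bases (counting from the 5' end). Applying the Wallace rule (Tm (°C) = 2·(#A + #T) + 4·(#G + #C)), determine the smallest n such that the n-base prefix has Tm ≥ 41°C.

First 10 bases: GGCGCGTCGC → Tm = 38°C (< 41°C)
First 11 bases: GGCGCGTCGCG → Tm = 42°C (≥ 41°C)
Each additional base adds 2°C (A/T) or 4°C (G/C), so Tm is non-decreasing in n; n = 11 is the first length to reach 41°C.

n = 11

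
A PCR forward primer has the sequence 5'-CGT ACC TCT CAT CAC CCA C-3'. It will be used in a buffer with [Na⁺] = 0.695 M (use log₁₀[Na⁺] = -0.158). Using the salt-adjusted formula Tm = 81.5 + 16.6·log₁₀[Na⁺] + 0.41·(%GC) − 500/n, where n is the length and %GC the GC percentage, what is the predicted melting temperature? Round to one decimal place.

76.3°C

Length n = 19. A=4, T=4, C=10, G=1
G+C = 11, so %GC = 11/19 × 100 = 57.895%
Salt term: 16.6 × (-0.158) = -2.623
GC term: 0.41 × 57.895 = 23.737; length term: −500/19 = −26.316
Tm = 81.5 + (-2.623) + 23.737 − 26.316 = 76.298 → 76.3°C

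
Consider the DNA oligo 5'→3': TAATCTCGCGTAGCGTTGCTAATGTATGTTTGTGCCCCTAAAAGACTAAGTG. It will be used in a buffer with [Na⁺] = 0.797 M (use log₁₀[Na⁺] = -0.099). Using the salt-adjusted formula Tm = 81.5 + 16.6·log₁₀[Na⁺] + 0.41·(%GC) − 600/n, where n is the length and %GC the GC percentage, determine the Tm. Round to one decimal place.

Length n = 52. Scanning the sequence gives A=13, G=12, C=10, T=17.
G+C = 22, so %GC = 22/52 × 100 = 42.308%
Salt term: 16.6 × (-0.099) = -1.643
GC term: 0.41 × 42.308 = 17.346; length term: −600/52 = −11.538
Tm = 81.5 + (-1.643) + 17.346 − 11.538 = 85.665 → 85.7°C

85.7°C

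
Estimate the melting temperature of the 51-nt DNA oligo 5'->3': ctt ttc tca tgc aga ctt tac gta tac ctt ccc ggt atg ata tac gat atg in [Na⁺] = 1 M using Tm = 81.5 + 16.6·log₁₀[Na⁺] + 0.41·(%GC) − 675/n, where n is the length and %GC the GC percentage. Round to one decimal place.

84.3°C

Length n = 51. Counting bases: C=12, A=12, T=19, G=8
G+C = 20, so %GC = 20/51 × 100 = 39.216%
Salt term: 16.6 × (0) = 0
GC term: 0.41 × 39.216 = 16.079; length term: −675/51 = −13.235
Tm = 81.5 + (0) + 16.079 − 13.235 = 84.344 → 84.3°C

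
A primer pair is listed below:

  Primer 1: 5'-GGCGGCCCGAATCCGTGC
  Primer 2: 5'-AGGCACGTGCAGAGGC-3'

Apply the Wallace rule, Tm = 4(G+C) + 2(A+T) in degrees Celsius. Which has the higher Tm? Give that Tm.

Primer 1, 64°C

Primer 1: A+T=4, G+C=14 → Tm = 2(4)+4(14) = 64°C
Primer 2: A+T=5, G+C=11 → Tm = 2(5)+4(11) = 54°C
64°C vs 54°C → primer 1 is higher.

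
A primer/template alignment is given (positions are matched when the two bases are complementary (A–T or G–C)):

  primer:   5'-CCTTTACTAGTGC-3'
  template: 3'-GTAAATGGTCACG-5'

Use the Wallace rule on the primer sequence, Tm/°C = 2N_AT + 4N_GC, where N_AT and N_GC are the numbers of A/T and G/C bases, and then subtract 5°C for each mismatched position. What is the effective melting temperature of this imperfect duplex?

Primer base counts: A=2, T=5, G=2, C=4 → A+T=7, G+C=6
Perfect-match Tm = 2(7) + 4(6) = 14 + 24 = 38°C
Mismatches (positions where the bases are not complementary): 2 (at positions 2, 8)
Effective Tm = 38 − 2×5 = 38 − 10 = 28°C

28°C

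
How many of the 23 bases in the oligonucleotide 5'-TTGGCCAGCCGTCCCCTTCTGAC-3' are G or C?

15

Base counts: G=5, C=10, A=2, T=6
Total G or C: 5 + 10 = 15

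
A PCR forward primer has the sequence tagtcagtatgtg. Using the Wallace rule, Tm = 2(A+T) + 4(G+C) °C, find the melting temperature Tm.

Scanning the sequence gives A=3, C=1, T=5, G=4.
AT pairs contribute 8, GC pairs contribute 5.
Tm = 2×8 + 4×5 = 36°C

36°C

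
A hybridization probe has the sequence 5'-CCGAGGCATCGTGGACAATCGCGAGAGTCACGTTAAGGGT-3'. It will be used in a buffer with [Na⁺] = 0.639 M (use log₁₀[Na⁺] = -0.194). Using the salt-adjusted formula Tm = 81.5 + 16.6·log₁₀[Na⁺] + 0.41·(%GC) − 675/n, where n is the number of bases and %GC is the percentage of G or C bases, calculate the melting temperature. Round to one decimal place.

85.0°C

Length n = 40. T=7, A=10, C=9, G=14
G+C = 23, so %GC = 23/40 × 100 = 57.5%
Salt term: 16.6 × (-0.194) = -3.22
GC term: 0.41 × 57.5 = 23.575; length term: −675/40 = −16.875
Tm = 81.5 + (-3.22) + 23.575 − 16.875 = 84.98 → 85.0°C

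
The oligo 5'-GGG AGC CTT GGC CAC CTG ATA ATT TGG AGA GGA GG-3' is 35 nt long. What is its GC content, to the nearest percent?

Base counts: A=8, G=14, C=6, T=7
G+C = 14 + 6 = 20 out of 35 bases
%GC = 20/35 × 100 = 57.14% ≈ 57%

57%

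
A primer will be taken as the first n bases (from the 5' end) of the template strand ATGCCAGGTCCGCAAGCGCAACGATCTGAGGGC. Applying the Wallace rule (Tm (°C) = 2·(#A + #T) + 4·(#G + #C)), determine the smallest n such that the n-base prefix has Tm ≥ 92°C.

n = 29

First 28 bases: ATGCCAGGTCCGCAAGCGCAACGATCTG → Tm = 90°C (< 92°C)
First 29 bases: ATGCCAGGTCCGCAAGCGCAACGATCTGA → Tm = 92°C (≥ 92°C)
Each additional base adds 2°C (A/T) or 4°C (G/C), so Tm is non-decreasing in n; n = 29 is the first length to reach 92°C.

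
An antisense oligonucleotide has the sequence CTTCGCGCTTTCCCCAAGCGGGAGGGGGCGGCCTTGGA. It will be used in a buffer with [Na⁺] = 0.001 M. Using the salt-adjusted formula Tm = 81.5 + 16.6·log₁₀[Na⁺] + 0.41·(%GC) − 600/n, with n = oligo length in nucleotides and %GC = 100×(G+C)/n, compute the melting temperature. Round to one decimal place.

45.0°C

Length n = 38. A=4, C=12, T=7, G=15
G+C = 27, so %GC = 27/38 × 100 = 71.053%
Salt term: 16.6 × (-3) = -49.8
GC term: 0.41 × 71.053 = 29.132; length term: −600/38 = −15.789
Tm = 81.5 + (-49.8) + 29.132 − 15.789 = 45.043 → 45.0°C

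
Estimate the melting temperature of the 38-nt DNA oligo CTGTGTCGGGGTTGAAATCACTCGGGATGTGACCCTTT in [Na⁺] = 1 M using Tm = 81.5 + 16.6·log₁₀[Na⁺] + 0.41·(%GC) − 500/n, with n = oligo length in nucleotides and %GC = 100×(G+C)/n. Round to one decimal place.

Length n = 38. Base counts: T=12, C=8, G=12, A=6
G+C = 20, so %GC = 20/38 × 100 = 52.632%
Salt term: 16.6 × (0) = 0
GC term: 0.41 × 52.632 = 21.579; length term: −500/38 = −13.158
Tm = 81.5 + (0) + 21.579 − 13.158 = 89.921 → 89.9°C

89.9°C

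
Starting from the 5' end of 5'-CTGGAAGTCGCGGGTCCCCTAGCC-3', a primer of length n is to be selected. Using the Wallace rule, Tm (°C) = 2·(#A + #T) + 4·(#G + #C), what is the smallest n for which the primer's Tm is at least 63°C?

n = 19

First 18 bases: CTGGAAGTCGCGGGTCCC → Tm = 62°C (< 63°C)
First 19 bases: CTGGAAGTCGCGGGTCCCC → Tm = 66°C (≥ 63°C)
Since every base adds ≥2°C, Tm only increases with n, so the threshold is first crossed at n = 19.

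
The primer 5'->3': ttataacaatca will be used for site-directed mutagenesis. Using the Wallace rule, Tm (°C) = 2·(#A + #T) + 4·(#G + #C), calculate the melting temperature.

28°C

C=2, A=6, T=4, G=0
AT pairs contribute 10, GC pairs contribute 2.
Tm = 2(10) + 4(2) = 20 + 8 = 28°C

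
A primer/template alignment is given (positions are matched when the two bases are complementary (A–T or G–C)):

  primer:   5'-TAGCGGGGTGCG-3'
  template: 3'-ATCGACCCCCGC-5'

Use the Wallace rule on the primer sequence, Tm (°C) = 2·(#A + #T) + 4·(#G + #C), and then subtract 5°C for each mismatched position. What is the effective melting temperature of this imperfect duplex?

32°C

Primer base counts: A=1, T=2, G=7, C=2 → A+T=3, G+C=9
Perfect-match Tm = 2(3) + 4(9) = 6 + 36 = 42°C
Mismatches (positions where the bases are not complementary): 2 (at positions 5, 9)
Effective Tm = 42 − 2×5 = 42 − 10 = 32°C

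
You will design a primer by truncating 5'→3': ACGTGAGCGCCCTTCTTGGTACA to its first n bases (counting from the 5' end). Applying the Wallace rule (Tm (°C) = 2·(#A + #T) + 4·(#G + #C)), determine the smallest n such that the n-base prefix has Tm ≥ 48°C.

First 14 bases: ACGTGAGCGCCCTT → Tm = 46°C (< 48°C)
First 15 bases: ACGTGAGCGCCCTTC → Tm = 50°C (≥ 48°C)
Since every base adds ≥2°C, Tm only increases with n, so the threshold is first crossed at n = 15.

n = 15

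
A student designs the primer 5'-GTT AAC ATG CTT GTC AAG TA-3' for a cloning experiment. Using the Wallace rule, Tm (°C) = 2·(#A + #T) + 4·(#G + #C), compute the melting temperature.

Scanning the sequence gives C=3, G=4, A=6, T=7.
So N_AT = 13 and N_GC = 7.
Tm = 2×13 + 4×7 = 54°C

54°C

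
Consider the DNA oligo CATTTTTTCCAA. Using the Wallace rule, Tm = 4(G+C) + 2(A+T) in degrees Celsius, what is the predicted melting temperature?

30°C

Scanning the sequence gives A=3, G=0, T=6, C=3.
AT pairs contribute 9, GC pairs contribute 3.
Tm = 2×9 + 4×3 = 30°C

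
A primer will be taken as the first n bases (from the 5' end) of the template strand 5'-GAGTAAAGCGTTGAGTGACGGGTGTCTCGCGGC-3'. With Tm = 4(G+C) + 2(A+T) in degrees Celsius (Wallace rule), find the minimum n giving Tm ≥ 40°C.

First 13 bases: GAGTAAAGCGTTG → Tm = 38°C (< 40°C)
First 14 bases: GAGTAAAGCGTTGA → Tm = 40°C (≥ 40°C)
Since every base adds ≥2°C, Tm only increases with n, so the threshold is first crossed at n = 14.

n = 14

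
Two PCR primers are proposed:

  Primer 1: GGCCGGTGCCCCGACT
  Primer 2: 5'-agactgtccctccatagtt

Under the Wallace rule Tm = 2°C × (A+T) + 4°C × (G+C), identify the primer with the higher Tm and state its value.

Primer 1: A+T=3, G+C=13 → Tm = 2(3)+4(13) = 58°C
Primer 2: A+T=10, G+C=9 → Tm = 2(10)+4(9) = 56°C
58°C vs 56°C → primer 1 is higher.

Primer 1, 58°C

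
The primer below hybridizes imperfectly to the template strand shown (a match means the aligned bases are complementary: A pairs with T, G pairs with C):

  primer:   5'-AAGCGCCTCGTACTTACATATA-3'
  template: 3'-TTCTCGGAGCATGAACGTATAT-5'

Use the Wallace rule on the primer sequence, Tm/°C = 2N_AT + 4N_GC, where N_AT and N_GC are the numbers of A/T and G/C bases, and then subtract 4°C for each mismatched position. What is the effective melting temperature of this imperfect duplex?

54°C

Primer base counts: A=7, T=6, G=3, C=6 → A+T=13, G+C=9
Perfect-match Tm = 2(13) + 4(9) = 26 + 36 = 62°C
Mismatches (positions where the bases are not complementary): 2 (at positions 4, 16)
Effective Tm = 62 − 2×4 = 62 − 8 = 54°C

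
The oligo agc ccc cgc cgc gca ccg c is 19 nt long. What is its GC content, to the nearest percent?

89%

Scanning the sequence gives G=5, T=0, A=2, C=12.
G+C = 5 + 12 = 17 out of 19 bases
%GC = 17/19 × 100 = 89.47% ≈ 89%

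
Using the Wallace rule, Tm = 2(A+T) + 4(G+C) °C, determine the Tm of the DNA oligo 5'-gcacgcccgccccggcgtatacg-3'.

Scanning the sequence gives G=7, C=11, A=3, T=2.
AT pairs contribute 5, GC pairs contribute 18.
Tm = 2×5 + 4×18 = 82°C

82°C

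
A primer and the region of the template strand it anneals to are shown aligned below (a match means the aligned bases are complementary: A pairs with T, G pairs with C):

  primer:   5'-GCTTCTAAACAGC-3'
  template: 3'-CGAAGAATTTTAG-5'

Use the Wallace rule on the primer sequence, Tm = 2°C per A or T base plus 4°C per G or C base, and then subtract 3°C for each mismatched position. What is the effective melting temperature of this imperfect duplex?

29°C

Primer base counts: A=4, T=3, G=2, C=4 → A+T=7, G+C=6
Perfect-match Tm = 2(7) + 4(6) = 14 + 24 = 38°C
Mismatches (positions where the bases are not complementary): 3 (at positions 7, 10, 12)
Effective Tm = 38 − 3×3 = 38 − 9 = 29°C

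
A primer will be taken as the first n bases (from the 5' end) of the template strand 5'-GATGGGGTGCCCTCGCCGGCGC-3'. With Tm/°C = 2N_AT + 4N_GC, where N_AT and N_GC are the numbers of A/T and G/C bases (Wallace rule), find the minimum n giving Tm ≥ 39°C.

First 11 bases: GATGGGGTGCC → Tm = 38°C (< 39°C)
First 12 bases: GATGGGGTGCCC → Tm = 42°C (≥ 39°C)
Each additional base adds 2°C (A/T) or 4°C (G/C), so Tm is non-decreasing in n; n = 12 is the first length to reach 39°C.

n = 12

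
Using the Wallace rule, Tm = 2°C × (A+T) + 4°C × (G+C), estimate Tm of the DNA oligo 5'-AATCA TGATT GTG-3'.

34°C

Base counts: T=5, C=1, G=3, A=4
AT pairs contribute 9, GC pairs contribute 4.
Tm = 2×9 + 4×4 = 34°C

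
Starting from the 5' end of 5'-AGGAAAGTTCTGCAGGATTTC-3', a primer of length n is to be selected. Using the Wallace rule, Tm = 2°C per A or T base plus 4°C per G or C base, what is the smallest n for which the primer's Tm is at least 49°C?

n = 17

First 16 bases: AGGAAAGTTCTGCAGG → Tm = 48°C (< 49°C)
First 17 bases: AGGAAAGTTCTGCAGGA → Tm = 50°C (≥ 49°C)
Each additional base adds 2°C (A/T) or 4°C (G/C), so Tm is non-decreasing in n; n = 17 is the first length to reach 49°C.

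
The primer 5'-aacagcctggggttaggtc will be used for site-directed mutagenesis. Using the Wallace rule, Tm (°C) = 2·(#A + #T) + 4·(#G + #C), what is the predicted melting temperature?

Scanning the sequence gives T=4, G=7, A=4, C=4.
A+T = 8, G+C = 11
Tm = 4·11 + 2·8 = 44 + 16 = 60°C

60°C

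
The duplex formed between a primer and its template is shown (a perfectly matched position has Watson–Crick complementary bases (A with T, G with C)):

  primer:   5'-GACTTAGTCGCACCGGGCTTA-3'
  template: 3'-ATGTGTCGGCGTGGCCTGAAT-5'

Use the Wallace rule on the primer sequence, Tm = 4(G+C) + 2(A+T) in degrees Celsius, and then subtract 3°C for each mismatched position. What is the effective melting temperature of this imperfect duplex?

Primer base counts: A=4, T=5, G=6, C=6 → A+T=9, G+C=12
Perfect-match Tm = 2(9) + 4(12) = 18 + 48 = 66°C
Mismatches (positions where the bases are not complementary): 5 (at positions 1, 4, 5, 8, 17)
Effective Tm = 66 − 5×3 = 66 − 15 = 51°C

51°C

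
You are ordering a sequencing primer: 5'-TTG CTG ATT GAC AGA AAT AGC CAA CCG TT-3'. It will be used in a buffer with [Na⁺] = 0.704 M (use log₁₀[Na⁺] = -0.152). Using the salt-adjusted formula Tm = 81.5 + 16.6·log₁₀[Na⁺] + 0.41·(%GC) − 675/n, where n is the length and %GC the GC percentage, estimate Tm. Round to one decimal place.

72.7°C

Length n = 29. C=6, G=6, A=9, T=8
G+C = 12, so %GC = 12/29 × 100 = 41.379%
Salt term: 16.6 × (-0.152) = -2.523
GC term: 0.41 × 41.379 = 16.965; length term: −675/29 = −23.276
Tm = 81.5 + (-2.523) + 16.965 − 23.276 = 72.666 → 72.7°C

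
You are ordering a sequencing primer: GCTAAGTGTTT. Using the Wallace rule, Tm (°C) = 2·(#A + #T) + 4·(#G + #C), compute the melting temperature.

30°C

Base counts: G=3, C=1, A=2, T=5
So N_AT = 7 and N_GC = 4.
Tm = 2(7) + 4(4) = 14 + 16 = 30°C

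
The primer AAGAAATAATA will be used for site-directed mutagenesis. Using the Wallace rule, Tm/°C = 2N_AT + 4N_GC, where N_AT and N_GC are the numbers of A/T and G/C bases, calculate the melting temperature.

24°C

G=1, T=2, C=0, A=8
A+T = 10, G+C = 1
Tm = 4·1 + 2·10 = 4 + 20 = 24°C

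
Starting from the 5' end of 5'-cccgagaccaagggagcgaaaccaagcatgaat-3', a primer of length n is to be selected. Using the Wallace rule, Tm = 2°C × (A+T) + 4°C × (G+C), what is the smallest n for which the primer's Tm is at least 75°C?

n = 23

First 22 bases: CCCGAGACCAAGGGAGCGAAAC → Tm = 72°C (< 75°C)
First 23 bases: CCCGAGACCAAGGGAGCGAAACC → Tm = 76°C (≥ 75°C)
Since every base adds ≥2°C, Tm only increases with n, so the threshold is first crossed at n = 23.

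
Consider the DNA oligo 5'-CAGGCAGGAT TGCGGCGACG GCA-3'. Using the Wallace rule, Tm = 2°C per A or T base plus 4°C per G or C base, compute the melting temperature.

Scanning the sequence gives G=10, C=6, T=2, A=5.
So N_AT = 7 and N_GC = 16.
Tm = 2×7 + 4×16 = 78°C

78°C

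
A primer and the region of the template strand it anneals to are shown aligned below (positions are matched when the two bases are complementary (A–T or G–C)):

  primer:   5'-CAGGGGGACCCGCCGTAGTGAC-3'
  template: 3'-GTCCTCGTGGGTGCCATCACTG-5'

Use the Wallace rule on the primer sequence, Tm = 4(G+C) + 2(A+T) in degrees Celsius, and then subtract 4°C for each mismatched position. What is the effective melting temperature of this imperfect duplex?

60°C

Primer base counts: A=4, T=2, G=9, C=7 → A+T=6, G+C=16
Perfect-match Tm = 2(6) + 4(16) = 12 + 64 = 76°C
Mismatches (positions where the bases are not complementary): 4 (at positions 5, 7, 12, 14)
Effective Tm = 76 − 4×4 = 76 − 16 = 60°C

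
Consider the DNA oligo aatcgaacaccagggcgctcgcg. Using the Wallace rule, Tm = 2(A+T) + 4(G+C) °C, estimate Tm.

76°C

Base counts: C=8, G=7, T=2, A=6
A+T = 8, G+C = 15
Tm = 2(8) + 4(15) = 16 + 60 = 76°C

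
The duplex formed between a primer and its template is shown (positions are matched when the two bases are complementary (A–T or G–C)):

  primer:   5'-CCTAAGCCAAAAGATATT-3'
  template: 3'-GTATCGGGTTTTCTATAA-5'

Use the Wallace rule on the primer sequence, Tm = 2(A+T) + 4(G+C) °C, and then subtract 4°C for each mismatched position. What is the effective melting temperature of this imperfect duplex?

36°C

Primer base counts: A=8, T=4, G=2, C=4 → A+T=12, G+C=6
Perfect-match Tm = 2(12) + 4(6) = 24 + 24 = 48°C
Mismatches (positions where the bases are not complementary): 3 (at positions 2, 5, 6)
Effective Tm = 48 − 3×4 = 48 − 12 = 36°C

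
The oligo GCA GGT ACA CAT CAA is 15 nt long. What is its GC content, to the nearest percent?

A=6, G=3, T=2, C=4
G+C = 3 + 4 = 7 out of 15 bases
%GC = 7/15 × 100 = 46.67% ≈ 47%

47%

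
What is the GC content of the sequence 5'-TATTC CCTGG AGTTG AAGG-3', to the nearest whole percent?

G=6, T=6, C=3, A=4
G+C = 6 + 3 = 9 out of 19 bases
%GC = 9/19 × 100 = 47.37% ≈ 47%

47%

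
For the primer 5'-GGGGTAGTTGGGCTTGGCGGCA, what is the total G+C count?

Counting bases: C=3, A=2, G=12, T=5
G+C = 12 + 3 = 15

15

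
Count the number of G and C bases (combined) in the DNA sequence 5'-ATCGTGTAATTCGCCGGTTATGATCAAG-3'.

Counting bases: G=7, T=9, C=5, A=7
G+C = 7 + 5 = 12

12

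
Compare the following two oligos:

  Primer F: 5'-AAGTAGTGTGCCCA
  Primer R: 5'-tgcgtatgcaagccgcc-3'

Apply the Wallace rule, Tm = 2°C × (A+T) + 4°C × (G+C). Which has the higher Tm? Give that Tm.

Primer R, 56°C

Primer F: A+T=7, G+C=7 → Tm = 2(7)+4(7) = 42°C
Primer R: A+T=6, G+C=11 → Tm = 2(6)+4(11) = 56°C
42°C vs 56°C → primer R is higher.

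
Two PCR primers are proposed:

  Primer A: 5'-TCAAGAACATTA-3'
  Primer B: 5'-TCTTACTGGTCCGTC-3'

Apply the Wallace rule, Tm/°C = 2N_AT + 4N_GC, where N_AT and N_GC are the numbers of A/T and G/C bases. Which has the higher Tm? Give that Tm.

Primer A: A+T=9, G+C=3 → Tm = 2(9)+4(3) = 30°C
Primer B: A+T=7, G+C=8 → Tm = 2(7)+4(8) = 46°C
30°C vs 46°C → primer B is higher.

Primer B, 46°C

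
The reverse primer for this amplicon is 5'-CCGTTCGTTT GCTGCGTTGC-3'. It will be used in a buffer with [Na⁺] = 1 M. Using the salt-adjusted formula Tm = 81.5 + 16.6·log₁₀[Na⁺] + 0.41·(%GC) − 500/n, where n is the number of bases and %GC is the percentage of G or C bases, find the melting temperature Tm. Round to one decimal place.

81.1°C

Length n = 20. Counting bases: C=6, G=6, A=0, T=8
G+C = 12, so %GC = 12/20 × 100 = 60%
Salt term: 16.6 × (0) = 0
GC term: 0.41 × 60 = 24.6; length term: −500/20 = −25
Tm = 81.5 + (0) + 24.6 − 25 = 81.1 → 81.1°C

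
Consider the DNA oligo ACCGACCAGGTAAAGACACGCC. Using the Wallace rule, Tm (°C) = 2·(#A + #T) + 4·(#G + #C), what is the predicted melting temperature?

70°C

Scanning the sequence gives G=5, C=8, T=1, A=8.
AT pairs contribute 9, GC pairs contribute 13.
Tm = 4·13 + 2·9 = 52 + 18 = 70°C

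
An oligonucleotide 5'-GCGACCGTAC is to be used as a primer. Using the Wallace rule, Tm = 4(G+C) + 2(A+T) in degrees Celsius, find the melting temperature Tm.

Base counts: A=2, T=1, G=3, C=4
AT pairs contribute 3, GC pairs contribute 7.
Tm = 2×3 + 4×7 = 34°C

34°C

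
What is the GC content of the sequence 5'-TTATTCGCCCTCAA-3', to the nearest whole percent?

Counting bases: A=3, T=5, C=5, G=1
G+C = 1 + 5 = 6 out of 14 bases
%GC = 6/14 × 100 = 42.86% ≈ 43%

43%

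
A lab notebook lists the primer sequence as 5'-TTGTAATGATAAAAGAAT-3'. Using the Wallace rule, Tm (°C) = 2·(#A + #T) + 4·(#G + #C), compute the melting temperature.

Scanning the sequence gives A=9, G=3, C=0, T=6.
AT pairs contribute 15, GC pairs contribute 3.
Tm = 2(15) + 4(3) = 30 + 12 = 42°C

42°C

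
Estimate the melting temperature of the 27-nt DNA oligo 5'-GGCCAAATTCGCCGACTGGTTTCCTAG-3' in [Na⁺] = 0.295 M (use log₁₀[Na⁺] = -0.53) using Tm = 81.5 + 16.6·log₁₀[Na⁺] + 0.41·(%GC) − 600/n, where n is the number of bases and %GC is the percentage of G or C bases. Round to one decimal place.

Length n = 27. Counting bases: C=8, A=5, G=7, T=7
G+C = 15, so %GC = 15/27 × 100 = 55.556%
Salt term: 16.6 × (-0.53) = -8.798
GC term: 0.41 × 55.556 = 22.778; length term: −600/27 = −22.222
Tm = 81.5 + (-8.798) + 22.778 − 22.222 = 73.258 → 73.3°C

73.3°C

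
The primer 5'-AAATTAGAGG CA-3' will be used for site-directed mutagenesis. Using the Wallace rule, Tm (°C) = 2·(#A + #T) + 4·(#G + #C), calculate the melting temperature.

32°C

Counting bases: T=2, G=3, C=1, A=6
A+T = 8, G+C = 4
Tm = 2(8) + 4(4) = 16 + 16 = 32°C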